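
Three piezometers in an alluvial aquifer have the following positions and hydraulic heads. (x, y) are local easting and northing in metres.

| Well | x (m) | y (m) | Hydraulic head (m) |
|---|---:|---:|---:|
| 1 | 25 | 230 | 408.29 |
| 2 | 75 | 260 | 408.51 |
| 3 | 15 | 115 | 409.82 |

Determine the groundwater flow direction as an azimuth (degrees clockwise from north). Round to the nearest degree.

318°

Differences from 1: to 2 (Δx, Δy, Δh) = (50, 30, +0.22); to 3 = (-10, -115, +1.53).
Determinant of the coordinate differences = 50·(-115) − (-10)·30 = -5450.
∂h/∂x = [(+0.22)·(-115) − (+1.53)·30] / -5450 = +0.01306
∂h/∂y = [50·(+1.53) − (-10)·(+0.22)] / -5450 = -0.01444
Flow direction (−∇h) has components (-0.01306 E, +0.01444 N).
Azimuth = atan2(E, N) = atan2(-0.01306, +0.01444) = 317.9° ≈ 318°.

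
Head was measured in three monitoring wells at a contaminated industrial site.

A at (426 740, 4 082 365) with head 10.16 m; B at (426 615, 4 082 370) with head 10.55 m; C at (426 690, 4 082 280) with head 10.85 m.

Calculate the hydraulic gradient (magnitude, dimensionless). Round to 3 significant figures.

0.00700

Taking A as reference: B−A = (-125, 5, +0.39); C−A = (-50, -85, +0.69).
Solve a·Δx + b·Δy = Δh: det = (-125)·(-85) − (-50)·5 = 10875.
∂h/∂x = [(+0.39)·(-85) − (+0.69)·5] / 10875 = -0.003366
∂h/∂y = [(-125)·(+0.69) − (-50)·(+0.39)] / 10875 = -0.006138
|∇h| = √(-0.003366² + -0.006138²) = 0.007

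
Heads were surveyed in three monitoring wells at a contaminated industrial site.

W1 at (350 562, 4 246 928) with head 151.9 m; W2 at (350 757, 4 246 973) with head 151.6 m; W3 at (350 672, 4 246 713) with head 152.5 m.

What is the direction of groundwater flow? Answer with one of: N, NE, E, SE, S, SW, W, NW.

N

With h = a·x + b·y + c and W1 as origin, the differences give:
  195·a + 45·b = -0.3
  110·a + (-215)·b = +0.6
Eliminate b (×(-215) and ×45, subtract): -46875·a = 37.50 → a = ∂h/∂x = -0.0008000
Back-substitute: b = ∂h/∂y = -0.003200.
Flow = −∇h = (+0.0008000 east, +0.003200 north), which points north.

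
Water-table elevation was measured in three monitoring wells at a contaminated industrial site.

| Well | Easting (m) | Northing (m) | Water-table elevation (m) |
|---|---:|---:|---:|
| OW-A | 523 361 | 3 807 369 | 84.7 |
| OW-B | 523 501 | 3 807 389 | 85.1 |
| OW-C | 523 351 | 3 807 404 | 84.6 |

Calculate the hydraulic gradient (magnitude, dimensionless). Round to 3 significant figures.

0.00370

Taking OW-A as reference: OW-B−OW-A = (140, 20, +0.4); OW-C−OW-A = (-10, 35, -0.1).
Solve a·Δx + b·Δy = Δh: det = 140·35 − (-10)·20 = 5100.
∂h/∂x = [(+0.4)·35 − (-0.1)·20] / 5100 = +0.003137
∂h/∂y = [140·(-0.1) − (-10)·(+0.4)] / 5100 = -0.001961
|∇h| = √(0.003137² + -0.001961²) = 0.003699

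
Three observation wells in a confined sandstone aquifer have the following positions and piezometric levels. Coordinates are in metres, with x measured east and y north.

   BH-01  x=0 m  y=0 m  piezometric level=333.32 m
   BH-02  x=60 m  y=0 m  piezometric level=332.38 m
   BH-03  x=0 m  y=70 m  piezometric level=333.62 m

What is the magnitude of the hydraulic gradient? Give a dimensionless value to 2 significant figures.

∂h/∂x = (332.38 − 333.32) / (60 − 0) = -0.01567
∂h/∂y = (333.62 − 333.32) / (70 − 0) = +0.004286
|∇h| = √(-0.01567² + 0.004286²) = 0.01625

0.016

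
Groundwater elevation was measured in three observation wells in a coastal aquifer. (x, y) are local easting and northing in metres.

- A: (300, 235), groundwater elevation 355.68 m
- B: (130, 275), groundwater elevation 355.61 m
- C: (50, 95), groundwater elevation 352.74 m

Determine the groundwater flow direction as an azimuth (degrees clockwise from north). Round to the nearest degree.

Taking A as reference: B−A = (-170, 40, -0.07); C−A = (-250, -140, -2.94).
Determinant of the coordinate differences = (-170)·(-140) − (-250)·40 = 33800.
∂h/∂x = [(-0.07)·(-140) − (-2.94)·40] / 33800 = +0.003769
∂h/∂y = [(-170)·(-2.94) − (-250)·(-0.07)] / 33800 = +0.01427
Flow direction (−∇h) has components (-0.003769 E, -0.01427 N).
Azimuth = atan2(E, N) = atan2(-0.003769, -0.01427) = 194.8° ≈ 195°.

195°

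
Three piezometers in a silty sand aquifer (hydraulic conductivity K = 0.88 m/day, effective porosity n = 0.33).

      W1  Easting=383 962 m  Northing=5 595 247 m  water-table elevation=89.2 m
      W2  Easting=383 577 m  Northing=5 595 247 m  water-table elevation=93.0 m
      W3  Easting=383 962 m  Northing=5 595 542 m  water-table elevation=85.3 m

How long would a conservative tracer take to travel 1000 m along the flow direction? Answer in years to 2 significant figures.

62 years

∂h/∂x = (93.0 − 89.2) / (383577 − 383962) = -0.009870
∂h/∂y = (85.3 − 89.2) / (5595542 − 5595247) = -0.01322
|∇h| = √(-0.009870² + -0.01322²) = 0.0165
Seepage velocity v = K·i/n = 0.88 × 0.0165 / 0.33 = 0.044 m/day.
t = 1000 / 0.044 = 2.273e+04 days = 62.2 years.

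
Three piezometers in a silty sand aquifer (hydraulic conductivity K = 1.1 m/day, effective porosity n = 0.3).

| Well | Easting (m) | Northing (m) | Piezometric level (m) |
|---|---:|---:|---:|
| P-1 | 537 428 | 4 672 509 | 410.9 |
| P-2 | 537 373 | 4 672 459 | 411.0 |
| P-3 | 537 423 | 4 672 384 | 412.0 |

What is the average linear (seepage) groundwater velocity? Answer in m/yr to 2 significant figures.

With h = a·x + b·y + c and P-1 as origin, the differences give:
  (-55)·a + (-50)·b = +0.1
  (-5)·a + (-125)·b = +1.1
Eliminate b (×(-125) and ×(-50), subtract): 6625·a = 42.50 → a = ∂h/∂x = +0.006415
Back-substitute: b = ∂h/∂y = -0.009057.
|∇h| = √(0.006415² + -0.009057²) = 0.0111
Seepage velocity v = K·i/n = 1.1 × 0.0111 / 0.3 = 0.0407 m/day = 14.87 m/yr.

15 m/yr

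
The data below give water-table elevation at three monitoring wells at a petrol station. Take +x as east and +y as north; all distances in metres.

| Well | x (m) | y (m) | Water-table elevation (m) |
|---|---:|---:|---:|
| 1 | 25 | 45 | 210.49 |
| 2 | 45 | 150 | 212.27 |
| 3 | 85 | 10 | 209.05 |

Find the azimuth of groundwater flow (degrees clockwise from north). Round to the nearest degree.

Taking 1 as reference: 2−1 = (20, 105, +1.78); 3−1 = (60, -35, -1.44).
Solve a·Δx + b·Δy = Δh: det = 20·(-35) − 60·105 = -7000.
∂h/∂x = [(+1.78)·(-35) − (-1.44)·105] / -7000 = -0.01270
∂h/∂y = [20·(-1.44) − 60·(+1.78)] / -7000 = +0.01937
Flow direction (−∇h) has components (+0.01270 E, -0.01937 N).
Azimuth = atan2(E, N) = atan2(+0.01270, -0.01937) = 146.8° ≈ 147°.

147°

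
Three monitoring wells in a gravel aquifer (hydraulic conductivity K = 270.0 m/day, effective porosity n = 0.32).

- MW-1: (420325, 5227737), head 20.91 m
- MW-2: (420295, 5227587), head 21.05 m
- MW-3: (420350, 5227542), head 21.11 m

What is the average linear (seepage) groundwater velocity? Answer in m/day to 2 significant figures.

Differences from MW-1: to MW-2 (Δx, Δy, Δh) = (-30, -150, +0.14); to MW-3 = (25, -195, +0.20).
Solve a·Δx + b·Δy = Δh: det = (-30)·(-195) − 25·(-150) = 9600.
∂h/∂x = [(+0.14)·(-195) − (+0.20)·(-150)] / 9600 = +0.0002812
∂h/∂y = [(-30)·(+0.20) − 25·(+0.14)] / 9600 = -0.0009896
|∇h| = √(0.0002812² + -0.0009896²) = 0.001029
Seepage velocity v = K·i/n = 270.0 × 0.001029 / 0.32 = 0.8682 m/day.

0.87 m/day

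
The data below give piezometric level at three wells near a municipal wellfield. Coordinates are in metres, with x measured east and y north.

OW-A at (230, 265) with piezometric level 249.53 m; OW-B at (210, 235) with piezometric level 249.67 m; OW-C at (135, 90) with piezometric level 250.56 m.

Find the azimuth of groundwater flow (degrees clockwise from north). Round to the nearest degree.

319°

Differences from OW-A: to OW-B (Δx, Δy, Δh) = (-20, -30, +0.14); to OW-C = (-95, -175, +1.03).
Determinant of the coordinate differences = (-20)·(-175) − (-95)·(-30) = 650.
∂h/∂x = [(+0.14)·(-175) − (+1.03)·(-30)] / 650 = +0.009846
∂h/∂y = [(-20)·(+1.03) − (-95)·(+0.14)] / 650 = -0.01123
Flow direction (−∇h) has components (-0.009846 E, +0.01123 N).
Azimuth = atan2(E, N) = atan2(-0.009846, +0.01123) = 318.8° ≈ 319°.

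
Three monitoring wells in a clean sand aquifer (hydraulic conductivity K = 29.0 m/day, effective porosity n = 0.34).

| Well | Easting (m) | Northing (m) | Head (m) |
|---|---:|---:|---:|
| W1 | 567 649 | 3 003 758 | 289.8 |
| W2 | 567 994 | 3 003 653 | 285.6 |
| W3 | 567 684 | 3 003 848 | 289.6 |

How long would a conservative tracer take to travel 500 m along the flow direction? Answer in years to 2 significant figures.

1.4 years

Differences from W1: to W2 (Δx, Δy, Δh) = (345, -105, -4.2); to W3 = (35, 90, -0.2).
Solve a·Δx + b·Δy = Δh: det = 345·90 − 35·(-105) = 34725.
∂h/∂x = [(-4.2)·90 − (-0.2)·(-105)] / 34725 = -0.01149
∂h/∂y = [345·(-0.2) − 35·(-4.2)] / 34725 = +0.002246
|∇h| = √(-0.01149² + 0.002246²) = 0.01171
Seepage velocity v = K·i/n = 29.0 × 0.01171 / 0.34 = 0.9988 m/day.
t = 500 / 0.9988 = 500.6 days = 1.37 years.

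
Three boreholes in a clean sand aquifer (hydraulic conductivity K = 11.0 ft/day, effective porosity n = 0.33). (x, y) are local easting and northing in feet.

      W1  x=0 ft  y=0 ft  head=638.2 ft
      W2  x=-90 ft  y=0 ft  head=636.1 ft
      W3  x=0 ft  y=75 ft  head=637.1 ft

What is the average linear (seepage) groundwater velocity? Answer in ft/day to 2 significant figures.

0.92 ft/day

∂h/∂x = (636.1 − 638.2) / (-90 − 0) = +0.02333
∂h/∂y = (637.1 − 638.2) / (75 − 0) = -0.01467
|∇h| = √(0.02333² + -0.01467²) = 0.02756
Seepage velocity v = K·i/n = 11.0 × 0.02756 / 0.33 = 0.9187 ft/day.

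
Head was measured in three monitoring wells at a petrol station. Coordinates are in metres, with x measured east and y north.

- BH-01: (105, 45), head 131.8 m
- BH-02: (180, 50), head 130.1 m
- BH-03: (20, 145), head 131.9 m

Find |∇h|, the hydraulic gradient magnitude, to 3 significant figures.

0.0276

Taking BH-01 as reference: BH-02−BH-01 = (75, 5, -1.7); BH-03−BH-01 = (-85, 100, +0.1).
Determinant of the coordinate differences = 75·100 − (-85)·5 = 7925.
∂h/∂x = [(-1.7)·100 − (+0.1)·5] / 7925 = -0.02151
∂h/∂y = [75·(+0.1) − (-85)·(-1.7)] / 7925 = -0.01729
|∇h| = √(-0.02151² + -0.01729²) = 0.0276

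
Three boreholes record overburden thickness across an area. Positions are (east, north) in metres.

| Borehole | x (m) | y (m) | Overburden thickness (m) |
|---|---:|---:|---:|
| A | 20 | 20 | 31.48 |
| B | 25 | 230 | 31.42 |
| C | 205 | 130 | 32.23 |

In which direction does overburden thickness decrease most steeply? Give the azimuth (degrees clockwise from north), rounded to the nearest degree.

Differences from A: to B (Δx, Δy, Δh) = (5, 210, -0.06); to C = (185, 110, +0.75).
Determinant of the coordinate differences = 5·110 − 185·210 = -38300.
∂d/∂x = [(-0.06)·110 − (+0.75)·210] / -38300 = +0.004285
∂d/∂y = [5·(+0.75) − 185·(-0.06)] / -38300 = -0.0003877
Steepest decrease is along −∇f: components (-0.004285 E, +0.0003877 N).
Azimuth = atan2(-0.004285, +0.0003877) = 275.2° ≈ 275°.

275°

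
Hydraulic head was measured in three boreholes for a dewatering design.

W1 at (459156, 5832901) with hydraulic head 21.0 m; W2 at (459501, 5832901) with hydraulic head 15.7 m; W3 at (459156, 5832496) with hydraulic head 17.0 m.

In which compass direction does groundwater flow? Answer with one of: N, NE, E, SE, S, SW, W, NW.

SE

∂h/∂x = (15.7 − 21.0) / (459501 − 459156) = -0.01536
∂h/∂y = (17.0 − 21.0) / (5832496 − 5832901) = +0.009877
Flow = −∇h = (+0.01536 east, -0.009877 north), which points southeast.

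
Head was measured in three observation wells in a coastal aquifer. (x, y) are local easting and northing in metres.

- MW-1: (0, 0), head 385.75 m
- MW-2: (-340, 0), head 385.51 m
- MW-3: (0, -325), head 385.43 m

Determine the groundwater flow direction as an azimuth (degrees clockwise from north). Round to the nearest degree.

216°

∂h/∂x = (385.51 − 385.75) / (-340 − 0) = +0.0007059
∂h/∂y = (385.43 − 385.75) / (-325 − 0) = +0.0009846
Flow direction (−∇h) has components (-0.0007059 E, -0.0009846 N).
Azimuth = atan2(E, N) = atan2(-0.0007059, -0.0009846) = 215.6° ≈ 216°.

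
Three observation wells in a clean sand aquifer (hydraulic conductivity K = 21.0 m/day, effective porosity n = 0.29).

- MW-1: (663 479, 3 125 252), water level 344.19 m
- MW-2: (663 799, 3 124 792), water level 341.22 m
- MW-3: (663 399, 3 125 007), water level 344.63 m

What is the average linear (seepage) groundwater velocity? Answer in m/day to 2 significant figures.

0.59 m/day

Three-point gradient (reference MW-1): Δ to MW-2 = (320, -460, -2.97), Δ to MW-3 = (-80, -245, +0.44).
∂h/∂x = -0.008073, ∂h/∂y = +0.0008403 (det = -115200).
|∇h| = √(-0.008073² + 0.0008403²) = 0.008117
Seepage velocity v = K·i/n = 21.0 × 0.008117 / 0.29 = 0.5878 m/day.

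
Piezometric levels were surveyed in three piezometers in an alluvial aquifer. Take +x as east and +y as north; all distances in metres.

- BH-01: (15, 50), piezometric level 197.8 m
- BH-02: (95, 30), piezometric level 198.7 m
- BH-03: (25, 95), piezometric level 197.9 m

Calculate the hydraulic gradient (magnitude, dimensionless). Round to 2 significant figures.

Taking BH-01 as reference: BH-02−BH-01 = (80, -20, +0.9); BH-03−BH-01 = (10, 45, +0.1).
Solve a·Δx + b·Δy = Δh: det = 80·45 − 10·(-20) = 3800.
∂h/∂x = [(+0.9)·45 − (+0.1)·(-20)] / 3800 = +0.01118
∂h/∂y = [80·(+0.1) − 10·(+0.9)] / 3800 = -0.0002632
|∇h| = √(0.01118² + -0.0002632²) = 0.01118

0.011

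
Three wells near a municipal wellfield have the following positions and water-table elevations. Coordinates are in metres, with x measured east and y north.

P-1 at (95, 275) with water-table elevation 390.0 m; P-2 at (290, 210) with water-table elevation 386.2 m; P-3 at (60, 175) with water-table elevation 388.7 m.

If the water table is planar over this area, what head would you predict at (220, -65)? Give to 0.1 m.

Taking P-1 as reference: P-2−P-1 = (195, -65, -3.8); P-3−P-1 = (-35, -100, -1.3).
Solve a·Δx + b·Δy = Δh: det = 195·(-100) − (-35)·(-65) = -21775.
∂h/∂x = [(-3.8)·(-100) − (-1.3)·(-65)] / -21775 = -0.01357
∂h/∂y = [195·(-1.3) − (-35)·(-3.8)] / -21775 = +0.01775
h(220, -65) = 390.0 + (-0.01357)·(125) + (+0.01775)·(-340) = 390.0 -1.696 -6.035 = 382.269 m.

382.3 m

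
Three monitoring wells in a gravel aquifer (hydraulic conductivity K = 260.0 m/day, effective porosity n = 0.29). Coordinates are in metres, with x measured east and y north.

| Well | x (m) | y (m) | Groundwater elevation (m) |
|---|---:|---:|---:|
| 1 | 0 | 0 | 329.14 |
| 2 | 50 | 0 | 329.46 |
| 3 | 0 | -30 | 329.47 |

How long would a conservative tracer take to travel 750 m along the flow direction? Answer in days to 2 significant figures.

∂h/∂x = (329.46 − 329.14) / (50 − 0) = +0.006400
∂h/∂y = (329.47 − 329.14) / (-30 − 0) = -0.01100
|∇h| = √(0.006400² + -0.01100²) = 0.01273
Seepage velocity v = K·i/n = 260.0 × 0.01273 / 0.29 = 11.41 m/day.
t = 750 / 11.41 = 65.73 days.

66 days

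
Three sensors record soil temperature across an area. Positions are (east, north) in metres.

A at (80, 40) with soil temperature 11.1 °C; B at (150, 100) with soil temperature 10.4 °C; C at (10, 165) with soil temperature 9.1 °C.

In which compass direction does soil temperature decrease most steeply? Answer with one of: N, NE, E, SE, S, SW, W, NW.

Three-point gradient (reference A): Δ to B = (70, 60, -0.7), Δ to C = (-70, 125, -2.0).
∂T/∂x = +0.002510, ∂T/∂y = -0.01459 (det = 12950).
Steepest decrease is along −∇f = (-0.002510 E, +0.01459 N) → north.

N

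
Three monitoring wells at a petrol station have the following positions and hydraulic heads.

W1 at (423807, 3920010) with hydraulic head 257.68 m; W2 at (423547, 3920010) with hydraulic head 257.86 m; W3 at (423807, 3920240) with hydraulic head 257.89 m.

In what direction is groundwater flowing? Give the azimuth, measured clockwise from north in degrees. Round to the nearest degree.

143°

∂h/∂x = (257.86 − 257.68) / (423547 − 423807) = -0.0006923
∂h/∂y = (257.89 − 257.68) / (3920240 − 3920010) = +0.0009130
Flow direction (−∇h) has components (+0.0006923 E, -0.0009130 N).
Azimuth = atan2(E, N) = atan2(+0.0006923, -0.0009130) = 142.8° ≈ 143°.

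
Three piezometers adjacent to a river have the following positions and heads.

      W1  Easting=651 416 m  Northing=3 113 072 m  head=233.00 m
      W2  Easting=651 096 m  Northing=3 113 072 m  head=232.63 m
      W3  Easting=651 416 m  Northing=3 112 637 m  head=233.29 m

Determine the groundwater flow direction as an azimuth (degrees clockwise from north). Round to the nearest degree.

300°

∂h/∂x = (232.63 − 233.00) / (651096 − 651416) = +0.001156
∂h/∂y = (233.29 − 233.00) / (3112637 − 3113072) = -0.0006667
Flow direction (−∇h) has components (-0.001156 E, +0.0006667 N).
Azimuth = atan2(E, N) = atan2(-0.001156, +0.0006667) = 300.0° ≈ 300°.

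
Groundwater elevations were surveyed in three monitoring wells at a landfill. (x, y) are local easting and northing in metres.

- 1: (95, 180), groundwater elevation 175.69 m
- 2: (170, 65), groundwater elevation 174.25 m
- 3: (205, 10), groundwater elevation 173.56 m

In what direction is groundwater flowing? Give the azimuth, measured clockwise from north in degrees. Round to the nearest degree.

Three-point gradient (reference 1): Δ to 2 = (75, -115, -1.44), Δ to 3 = (110, -170, -2.13).
∂h/∂x = +0.001500, ∂h/∂y = +0.01350 (det = -100).
Flow direction (−∇h) has components (-0.001500 E, -0.01350 N).
Azimuth = atan2(E, N) = atan2(-0.001500, -0.01350) = 186.3° ≈ 186°.

186°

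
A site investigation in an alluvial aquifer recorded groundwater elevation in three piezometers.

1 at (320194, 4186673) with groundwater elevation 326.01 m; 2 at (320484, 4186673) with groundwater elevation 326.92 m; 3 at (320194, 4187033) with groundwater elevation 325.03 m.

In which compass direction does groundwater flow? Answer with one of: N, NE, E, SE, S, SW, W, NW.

NW

∂h/∂x = (326.92 − 326.01) / (320484 − 320194) = +0.003138
∂h/∂y = (325.03 − 326.01) / (4187033 − 4186673) = -0.002722
Flow = −∇h = (-0.003138 east, +0.002722 north), which points northwest.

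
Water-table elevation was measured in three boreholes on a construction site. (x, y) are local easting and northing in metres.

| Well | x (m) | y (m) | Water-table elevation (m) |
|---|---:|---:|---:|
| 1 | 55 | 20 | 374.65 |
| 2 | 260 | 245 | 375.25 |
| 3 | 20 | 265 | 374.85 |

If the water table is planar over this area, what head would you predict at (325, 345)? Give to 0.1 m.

375.5 m

Taking 1 as reference: 2−1 = (205, 225, +0.60); 3−1 = (-35, 245, +0.20).
Solve a·Δx + b·Δy = Δh: det = 205·245 − (-35)·225 = 58100.
∂h/∂x = [(+0.60)·245 − (+0.20)·225] / 58100 = +0.001756
∂h/∂y = [205·(+0.20) − (-35)·(+0.60)] / 58100 = +0.001067
h(325, 345) = 374.65 + (+0.001756)·(270) + (+0.001067)·(325) = 374.65 +0.474 +0.347 = 375.471 m.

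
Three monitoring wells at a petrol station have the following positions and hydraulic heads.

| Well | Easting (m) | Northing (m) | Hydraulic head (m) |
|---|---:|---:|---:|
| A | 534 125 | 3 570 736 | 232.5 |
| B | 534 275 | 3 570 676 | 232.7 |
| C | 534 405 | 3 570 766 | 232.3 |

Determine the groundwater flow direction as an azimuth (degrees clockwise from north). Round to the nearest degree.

004°

Taking A as reference: B−A = (150, -60, +0.2); C−A = (280, 30, -0.2).
Determinant of the coordinate differences = 150·30 − 280·(-60) = 21300.
∂h/∂x = [(+0.2)·30 − (-0.2)·(-60)] / 21300 = -0.0002817
∂h/∂y = [150·(-0.2) − 280·(+0.2)] / 21300 = -0.004038
Flow direction (−∇h) has components (+0.0002817 E, +0.004038 N).
Azimuth = atan2(E, N) = atan2(+0.0002817, +0.004038) = 4.0° ≈ 004°.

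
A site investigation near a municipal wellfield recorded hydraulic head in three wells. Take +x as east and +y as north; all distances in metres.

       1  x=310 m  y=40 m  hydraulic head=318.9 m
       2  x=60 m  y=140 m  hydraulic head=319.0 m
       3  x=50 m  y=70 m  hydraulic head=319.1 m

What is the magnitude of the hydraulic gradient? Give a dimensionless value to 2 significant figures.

0.0016

Differences from 1: to 2 (Δx, Δy, Δh) = (-250, 100, +0.1); to 3 = (-260, 30, +0.2).
Determinant of the coordinate differences = (-250)·30 − (-260)·100 = 18500.
∂h/∂x = [(+0.1)·30 − (+0.2)·100] / 18500 = -0.0009189
∂h/∂y = [(-250)·(+0.2) − (-260)·(+0.1)] / 18500 = -0.001297
|∇h| = √(-0.0009189² + -0.001297²) = 0.00159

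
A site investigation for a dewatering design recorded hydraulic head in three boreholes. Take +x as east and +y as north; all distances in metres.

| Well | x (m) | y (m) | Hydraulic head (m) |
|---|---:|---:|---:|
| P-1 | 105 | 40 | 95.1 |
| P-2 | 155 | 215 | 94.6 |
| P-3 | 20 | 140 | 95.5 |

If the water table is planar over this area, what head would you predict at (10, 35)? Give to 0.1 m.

95.7 m

With h = a·x + b·y + c and P-1 as origin, the differences give:
  50·a + 175·b = -0.5
  (-85)·a + 100·b = +0.4
Eliminate b (×100 and ×175, subtract): 19875·a = -120.00 → a = ∂h/∂x = -0.006038
Back-substitute: b = ∂h/∂y = -0.001132.
h(10, 35) = 95.1 + (-0.006038)·(-95) + (-0.001132)·(-5) = 95.1 +0.574 +0.006 = 95.679 m.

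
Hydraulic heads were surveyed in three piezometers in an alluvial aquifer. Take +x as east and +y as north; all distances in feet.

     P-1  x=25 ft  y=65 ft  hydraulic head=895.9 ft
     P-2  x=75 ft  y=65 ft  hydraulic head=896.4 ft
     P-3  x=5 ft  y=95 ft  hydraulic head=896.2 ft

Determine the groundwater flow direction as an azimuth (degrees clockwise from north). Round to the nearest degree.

211°

Taking P-1 as reference: P-2−P-1 = (50, 0, +0.5); P-3−P-1 = (-20, 30, +0.3).
Determinant of the coordinate differences = 50·30 − (-20)·0 = 1500.
∂h/∂x = [(+0.5)·30 − (+0.3)·0] / 1500 = +0.01000
∂h/∂y = [50·(+0.3) − (-20)·(+0.5)] / 1500 = +0.01667
Flow direction (−∇h) has components (-0.01000 E, -0.01667 N).
Azimuth = atan2(E, N) = atan2(-0.01000, -0.01667) = 211.0° ≈ 211°.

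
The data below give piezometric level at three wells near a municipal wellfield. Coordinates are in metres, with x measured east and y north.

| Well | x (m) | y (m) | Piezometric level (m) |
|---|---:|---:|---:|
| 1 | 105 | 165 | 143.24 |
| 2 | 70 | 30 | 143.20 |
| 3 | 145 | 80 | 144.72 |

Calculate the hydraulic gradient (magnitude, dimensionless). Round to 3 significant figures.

Three-point gradient (reference 1): Δ to 2 = (-35, -135, -0.04), Δ to 3 = (40, -85, +1.48).
∂h/∂x = +0.02426, ∂h/∂y = -0.005994 (det = 8375).
|∇h| = √(0.02426² + -0.005994²) = 0.02499

0.0250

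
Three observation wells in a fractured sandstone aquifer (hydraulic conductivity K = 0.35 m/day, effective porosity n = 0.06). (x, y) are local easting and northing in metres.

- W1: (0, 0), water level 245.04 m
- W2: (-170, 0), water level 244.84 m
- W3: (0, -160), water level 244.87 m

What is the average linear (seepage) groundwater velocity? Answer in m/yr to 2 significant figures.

∂h/∂x = (244.84 − 245.04) / (-170 − 0) = +0.001176
∂h/∂y = (244.87 − 245.04) / (-160 − 0) = +0.001062
|∇h| = √(0.001176² + 0.001062²) = 0.001585
Seepage velocity v = K·i/n = 0.35 × 0.001585 / 0.06 = 0.009246 m/day = 3.377 m/yr.

3.4 m/yr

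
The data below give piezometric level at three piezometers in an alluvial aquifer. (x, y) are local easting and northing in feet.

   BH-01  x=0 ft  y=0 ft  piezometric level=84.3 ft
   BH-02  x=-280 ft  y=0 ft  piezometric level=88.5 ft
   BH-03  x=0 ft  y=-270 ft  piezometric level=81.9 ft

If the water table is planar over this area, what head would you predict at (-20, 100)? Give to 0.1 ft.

85.5 ft

∂h/∂x = (88.5 − 84.3) / (-280 − 0) = -0.01500
∂h/∂y = (81.9 − 84.3) / (-270 − 0) = +0.008889
h(-20, 100) = 84.3 + (-0.01500)·(-20) + (+0.008889)·(100) = 84.3 +0.300 +0.889 = 85.489 ft.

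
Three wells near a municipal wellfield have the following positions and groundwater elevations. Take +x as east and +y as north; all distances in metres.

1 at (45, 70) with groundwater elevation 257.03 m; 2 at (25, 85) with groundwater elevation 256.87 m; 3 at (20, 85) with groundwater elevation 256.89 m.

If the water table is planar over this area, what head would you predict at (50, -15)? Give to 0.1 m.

Taking 1 as reference: 2−1 = (-20, 15, -0.16); 3−1 = (-25, 15, -0.14).
Determinant of the coordinate differences = (-20)·15 − (-25)·15 = 75.
∂h/∂x = [(-0.16)·15 − (-0.14)·15] / 75 = -0.004000
∂h/∂y = [(-20)·(-0.14) − (-25)·(-0.16)] / 75 = -0.01600
h(50, -15) = 257.03 + (-0.004000)·(5) + (-0.01600)·(-85) = 257.03 -0.020 +1.360 = 258.370 m.

258.4 m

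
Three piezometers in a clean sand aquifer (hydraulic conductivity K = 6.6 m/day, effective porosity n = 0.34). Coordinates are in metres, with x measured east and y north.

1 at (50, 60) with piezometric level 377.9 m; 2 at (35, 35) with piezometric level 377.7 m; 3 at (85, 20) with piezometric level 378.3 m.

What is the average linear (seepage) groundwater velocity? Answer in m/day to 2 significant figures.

0.24 m/day

Taking 1 as reference: 2−1 = (-15, -25, -0.2); 3−1 = (35, -40, +0.4).
Determinant of the coordinate differences = (-15)·(-40) − 35·(-25) = 1475.
∂h/∂x = [(-0.2)·(-40) − (+0.4)·(-25)] / 1475 = +0.01220
∂h/∂y = [(-15)·(+0.4) − 35·(-0.2)] / 1475 = +0.0006780
|∇h| = √(0.01220² + 0.0006780²) = 0.01222
Seepage velocity v = K·i/n = 6.6 × 0.01222 / 0.34 = 0.2372 m/day.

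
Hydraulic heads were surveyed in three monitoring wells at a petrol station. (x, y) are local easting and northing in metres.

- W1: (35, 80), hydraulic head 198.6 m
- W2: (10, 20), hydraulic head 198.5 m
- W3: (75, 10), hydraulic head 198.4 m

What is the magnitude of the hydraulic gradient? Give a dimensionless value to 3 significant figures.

0.00248

Three-point gradient (reference W1): Δ to W2 = (-25, -60, -0.1), Δ to W3 = (40, -70, -0.2).
∂h/∂x = -0.001205, ∂h/∂y = +0.002169 (det = 4150).
|∇h| = √(-0.001205² + 0.002169²) = 0.002481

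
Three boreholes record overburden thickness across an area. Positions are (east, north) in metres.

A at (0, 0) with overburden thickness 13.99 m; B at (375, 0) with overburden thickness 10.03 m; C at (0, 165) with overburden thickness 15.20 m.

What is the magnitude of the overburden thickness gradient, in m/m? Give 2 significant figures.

∂d/∂x = (10.03 − 13.99) / (375 − 0) = -0.01056
∂d/∂y = (15.20 − 13.99) / (165 − 0) = +0.007333
|∇f| = √(-0.01056² + 0.007333²) = 0.01286 m/m

0.013 m/m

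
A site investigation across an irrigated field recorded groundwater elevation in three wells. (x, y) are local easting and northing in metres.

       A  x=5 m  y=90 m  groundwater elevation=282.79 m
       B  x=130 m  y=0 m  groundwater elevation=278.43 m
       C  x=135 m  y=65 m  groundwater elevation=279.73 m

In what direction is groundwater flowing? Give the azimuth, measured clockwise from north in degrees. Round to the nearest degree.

138°

With h = a·x + b·y + c and A as origin, the differences give:
  125·a + (-90)·b = -4.36
  130·a + (-25)·b = -3.06
Eliminate b (×(-25) and ×(-90), subtract): 8575·a = -166.400 → a = ∂h/∂x = -0.01941
Back-substitute: b = ∂h/∂y = +0.02149.
Flow direction (−∇h) has components (+0.01941 E, -0.02149 N).
Azimuth = atan2(E, N) = atan2(+0.01941, -0.02149) = 137.9° ≈ 138°.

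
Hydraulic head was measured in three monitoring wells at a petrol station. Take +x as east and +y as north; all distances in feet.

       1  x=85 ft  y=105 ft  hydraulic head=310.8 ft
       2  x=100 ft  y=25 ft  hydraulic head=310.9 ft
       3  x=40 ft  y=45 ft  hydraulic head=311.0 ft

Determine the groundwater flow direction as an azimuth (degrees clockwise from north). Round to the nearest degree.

053°

With h = a·x + b·y + c and 1 as origin, the differences give:
  15·a + (-80)·b = +0.1
  (-45)·a + (-60)·b = +0.2
Eliminate b (×(-60) and ×(-80), subtract): -4500·a = 10.00 → a = ∂h/∂x = -0.002222
Back-substitute: b = ∂h/∂y = -0.001667.
Flow direction (−∇h) has components (+0.002222 E, +0.001667 N).
Azimuth = atan2(E, N) = atan2(+0.002222, +0.001667) = 53.1° ≈ 053°.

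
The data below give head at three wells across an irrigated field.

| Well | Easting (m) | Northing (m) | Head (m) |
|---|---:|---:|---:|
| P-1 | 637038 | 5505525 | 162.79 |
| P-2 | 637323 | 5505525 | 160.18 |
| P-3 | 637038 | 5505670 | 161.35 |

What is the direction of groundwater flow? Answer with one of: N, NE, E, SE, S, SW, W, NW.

NE

∂h/∂x = (160.18 − 162.79) / (637323 − 637038) = -0.009158
∂h/∂y = (161.35 − 162.79) / (5505670 − 5505525) = -0.009931
Flow = −∇h = (+0.009158 east, +0.009931 north), which points northeast.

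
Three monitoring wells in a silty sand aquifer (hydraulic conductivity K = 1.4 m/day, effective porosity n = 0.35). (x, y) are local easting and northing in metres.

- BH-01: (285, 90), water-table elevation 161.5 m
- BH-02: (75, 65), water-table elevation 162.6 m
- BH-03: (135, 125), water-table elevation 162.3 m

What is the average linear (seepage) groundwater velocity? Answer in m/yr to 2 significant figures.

7.7 m/yr

Taking BH-01 as reference: BH-02−BH-01 = (-210, -25, +1.1); BH-03−BH-01 = (-150, 35, +0.8).
Solve a·Δx + b·Δy = Δh: det = (-210)·35 − (-150)·(-25) = -11100.
∂h/∂x = [(+1.1)·35 − (+0.8)·(-25)] / -11100 = -0.005270
∂h/∂y = [(-210)·(+0.8) − (-150)·(+1.1)] / -11100 = +0.0002703
|∇h| = √(-0.005270² + 0.0002703²) = 0.005277
Seepage velocity v = K·i/n = 1.4 × 0.005277 / 0.35 = 0.02111 m/day = 7.71 m/yr.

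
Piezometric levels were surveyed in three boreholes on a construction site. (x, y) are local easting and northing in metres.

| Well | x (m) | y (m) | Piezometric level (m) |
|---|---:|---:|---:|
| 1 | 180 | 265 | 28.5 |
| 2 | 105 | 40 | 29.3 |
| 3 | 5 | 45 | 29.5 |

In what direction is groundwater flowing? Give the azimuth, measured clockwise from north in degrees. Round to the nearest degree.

037°

Taking 1 as reference: 2−1 = (-75, -225, +0.8); 3−1 = (-175, -220, +1.0).
Solve a·Δx + b·Δy = Δh: det = (-75)·(-220) − (-175)·(-225) = -22875.
∂h/∂x = [(+0.8)·(-220) − (+1.0)·(-225)] / -22875 = -0.002142
∂h/∂y = [(-75)·(+1.0) − (-175)·(+0.8)] / -22875 = -0.002842
Flow direction (−∇h) has components (+0.002142 E, +0.002842 N).
Azimuth = atan2(E, N) = atan2(+0.002142, +0.002842) = 37.0° ≈ 037°.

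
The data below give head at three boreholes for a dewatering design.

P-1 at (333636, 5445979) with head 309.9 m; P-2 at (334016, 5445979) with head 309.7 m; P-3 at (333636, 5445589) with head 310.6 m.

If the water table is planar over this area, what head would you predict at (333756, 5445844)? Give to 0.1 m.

∂h/∂x = (309.7 − 309.9) / (334016 − 333636) = -0.0005263
∂h/∂y = (310.6 − 309.9) / (5445589 − 5445979) = -0.001795
h(333756, 5445844) = 309.9 + (-0.0005263)·(120) + (-0.001795)·(-135) = 309.9 -0.063 +0.242 = 310.079 m.

310.1 m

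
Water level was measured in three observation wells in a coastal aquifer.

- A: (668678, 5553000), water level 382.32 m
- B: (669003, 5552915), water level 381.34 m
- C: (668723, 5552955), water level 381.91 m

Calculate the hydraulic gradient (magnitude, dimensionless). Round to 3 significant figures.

Taking A as reference: B−A = (325, -85, -0.98); C−A = (45, -45, -0.41).
Determinant of the coordinate differences = 325·(-45) − 45·(-85) = -10800.
∂h/∂x = [(-0.98)·(-45) − (-0.41)·(-85)] / -10800 = -0.0008565
∂h/∂y = [325·(-0.41) − 45·(-0.98)] / -10800 = +0.008255
|∇h| = √(-0.0008565² + 0.008255²) = 0.008299

0.00830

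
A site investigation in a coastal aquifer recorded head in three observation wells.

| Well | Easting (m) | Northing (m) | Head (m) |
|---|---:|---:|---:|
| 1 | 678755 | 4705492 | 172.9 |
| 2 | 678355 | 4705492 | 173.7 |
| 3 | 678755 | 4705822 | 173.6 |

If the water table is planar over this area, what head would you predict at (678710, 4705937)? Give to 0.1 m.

173.9 m

∂h/∂x = (173.7 − 172.9) / (678355 − 678755) = -0.002000
∂h/∂y = (173.6 − 172.9) / (4705822 − 4705492) = +0.002121
h(678710, 4705937) = 172.9 + (-0.002000)·(-45) + (+0.002121)·(445) = 172.9 +0.090 +0.944 = 173.934 m.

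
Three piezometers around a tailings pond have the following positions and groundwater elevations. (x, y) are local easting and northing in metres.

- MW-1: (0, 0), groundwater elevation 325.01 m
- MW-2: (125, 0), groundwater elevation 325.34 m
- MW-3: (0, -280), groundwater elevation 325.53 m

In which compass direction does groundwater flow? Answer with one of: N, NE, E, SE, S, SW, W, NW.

∂h/∂x = (325.34 − 325.01) / (125 − 0) = +0.002640
∂h/∂y = (325.53 − 325.01) / (-280 − 0) = -0.001857
Flow = −∇h = (-0.002640 east, +0.001857 north), which points northwest.

NW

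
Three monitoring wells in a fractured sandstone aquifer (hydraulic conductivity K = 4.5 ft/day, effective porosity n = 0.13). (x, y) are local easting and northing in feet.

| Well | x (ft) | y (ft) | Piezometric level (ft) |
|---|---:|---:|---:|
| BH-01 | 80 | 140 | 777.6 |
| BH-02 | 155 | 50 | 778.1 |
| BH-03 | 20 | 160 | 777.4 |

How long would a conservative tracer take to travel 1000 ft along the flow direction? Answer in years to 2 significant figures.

18 years

Differences from BH-01: to BH-02 (Δx, Δy, Δh) = (75, -90, +0.5); to BH-03 = (-60, 20, -0.2).
Solve a·Δx + b·Δy = Δh: det = 75·20 − (-60)·(-90) = -3900.
∂h/∂x = [(+0.5)·20 − (-0.2)·(-90)] / -3900 = +0.002051
∂h/∂y = [75·(-0.2) − (-60)·(+0.5)] / -3900 = -0.003846
|∇h| = √(0.002051² + -0.003846²) = 0.004359
Seepage velocity v = K·i/n = 4.5 × 0.004359 / 0.13 = 0.1509 ft/day.
t = 1000 / 0.1509 = 6627 days = 18.1 years.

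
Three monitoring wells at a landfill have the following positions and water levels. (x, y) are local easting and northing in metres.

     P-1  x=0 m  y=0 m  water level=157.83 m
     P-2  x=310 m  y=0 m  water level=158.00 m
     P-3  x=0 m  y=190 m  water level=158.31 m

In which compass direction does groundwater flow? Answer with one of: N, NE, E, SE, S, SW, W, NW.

∂h/∂x = (158.00 − 157.83) / (310 − 0) = +0.0005484
∂h/∂y = (158.31 − 157.83) / (190 − 0) = +0.002526
Flow = −∇h = (-0.0005484 east, -0.002526 north), which points south.

S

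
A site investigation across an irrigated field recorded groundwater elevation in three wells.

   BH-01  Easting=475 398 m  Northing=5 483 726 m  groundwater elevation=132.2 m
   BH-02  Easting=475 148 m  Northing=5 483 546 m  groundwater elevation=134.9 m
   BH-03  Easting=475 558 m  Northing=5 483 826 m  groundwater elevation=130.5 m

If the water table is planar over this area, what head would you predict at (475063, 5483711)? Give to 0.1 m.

Taking BH-01 as reference: BH-02−BH-01 = (-250, -180, +2.7); BH-03−BH-01 = (160, 100, -1.7).
Determinant of the coordinate differences = (-250)·100 − 160·(-180) = 3800.
∂h/∂x = [(+2.7)·100 − (-1.7)·(-180)] / 3800 = -0.009474
∂h/∂y = [(-250)·(-1.7) − 160·(+2.7)] / 3800 = -0.001842
h(475063, 5483711) = 132.2 + (-0.009474)·(-335) + (-0.001842)·(-15) = 132.2 +3.174 +0.028 = 135.401 m.

135.4 m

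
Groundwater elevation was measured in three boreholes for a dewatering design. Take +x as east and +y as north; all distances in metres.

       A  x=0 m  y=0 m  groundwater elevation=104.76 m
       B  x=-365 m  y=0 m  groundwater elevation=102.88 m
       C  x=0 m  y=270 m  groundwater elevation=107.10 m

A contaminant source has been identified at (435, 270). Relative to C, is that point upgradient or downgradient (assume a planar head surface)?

upgradient

∂h/∂x = (102.88 − 104.76) / (-365 − 0) = +0.005151
∂h/∂y = (107.10 − 104.76) / (270 − 0) = +0.008667
Head at (435, 270) = 104.76 + (+0.005151)·(435) + (+0.008667)·(270) = 109.34 m.
That is higher than the 107.10 m at C, so the point is upgradient.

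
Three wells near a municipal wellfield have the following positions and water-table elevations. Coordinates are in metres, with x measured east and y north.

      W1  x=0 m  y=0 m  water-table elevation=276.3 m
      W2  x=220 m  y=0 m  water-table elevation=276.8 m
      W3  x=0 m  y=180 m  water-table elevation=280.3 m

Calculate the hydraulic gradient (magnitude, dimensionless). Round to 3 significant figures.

∂h/∂x = (276.8 − 276.3) / (220 − 0) = +0.002273
∂h/∂y = (280.3 − 276.3) / (180 − 0) = +0.02222
|∇h| = √(0.002273² + 0.02222²) = 0.02234

0.0223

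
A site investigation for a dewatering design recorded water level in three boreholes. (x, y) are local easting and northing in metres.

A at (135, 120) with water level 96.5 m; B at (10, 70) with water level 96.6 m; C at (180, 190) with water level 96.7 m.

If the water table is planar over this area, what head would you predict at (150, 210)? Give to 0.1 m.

96.9 m

Differences from A: to B (Δx, Δy, Δh) = (-125, -50, +0.1); to C = (45, 70, +0.2).
Determinant of the coordinate differences = (-125)·70 − 45·(-50) = -6500.
∂h/∂x = [(+0.1)·70 − (+0.2)·(-50)] / -6500 = -0.002615
∂h/∂y = [(-125)·(+0.2) − 45·(+0.1)] / -6500 = +0.004538
h(150, 210) = 96.5 + (-0.002615)·(15) + (+0.004538)·(90) = 96.5 -0.039 +0.408 = 96.869 m.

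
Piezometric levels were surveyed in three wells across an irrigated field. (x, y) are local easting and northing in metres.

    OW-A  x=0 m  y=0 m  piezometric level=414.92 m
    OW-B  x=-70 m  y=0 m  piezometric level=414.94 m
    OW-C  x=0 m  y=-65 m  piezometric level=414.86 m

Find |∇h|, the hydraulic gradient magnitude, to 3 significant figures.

∂h/∂x = (414.94 − 414.92) / (-70 − 0) = -0.0002857
∂h/∂y = (414.86 − 414.92) / (-65 − 0) = +0.0009231
|∇h| = √(-0.0002857² + 0.0009231²) = 0.0009663

0.000966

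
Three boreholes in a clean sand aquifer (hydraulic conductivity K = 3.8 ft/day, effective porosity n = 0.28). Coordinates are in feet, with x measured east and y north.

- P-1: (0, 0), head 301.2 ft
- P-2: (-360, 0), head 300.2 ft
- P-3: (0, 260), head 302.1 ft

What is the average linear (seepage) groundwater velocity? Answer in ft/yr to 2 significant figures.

∂h/∂x = (300.2 − 301.2) / (-360 − 0) = +0.002778
∂h/∂y = (302.1 − 301.2) / (260 − 0) = +0.003462
|∇h| = √(0.002778² + 0.003462²) = 0.004439
Seepage velocity v = K·i/n = 3.8 × 0.004439 / 0.28 = 0.06024 ft/day = 22 ft/yr.

22 ft/yr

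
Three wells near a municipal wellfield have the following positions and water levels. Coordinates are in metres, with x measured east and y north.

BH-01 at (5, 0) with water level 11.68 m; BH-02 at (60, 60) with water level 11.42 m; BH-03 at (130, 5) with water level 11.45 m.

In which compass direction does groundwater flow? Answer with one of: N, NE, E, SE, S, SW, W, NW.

Taking BH-01 as reference: BH-02−BH-01 = (55, 60, -0.26); BH-03−BH-01 = (125, 5, -0.23).
Solve a·Δx + b·Δy = Δh: det = 55·5 − 125·60 = -7225.
∂h/∂x = [(-0.26)·5 − (-0.23)·60] / -7225 = -0.001730
∂h/∂y = [55·(-0.23) − 125·(-0.26)] / -7225 = -0.002747
Flow = −∇h = (+0.001730 east, +0.002747 north), which points northeast.

NE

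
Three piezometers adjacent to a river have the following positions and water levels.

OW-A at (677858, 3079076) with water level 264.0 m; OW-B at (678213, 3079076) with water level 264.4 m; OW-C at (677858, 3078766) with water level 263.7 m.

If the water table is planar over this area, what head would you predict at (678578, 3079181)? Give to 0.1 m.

264.9 m

∂h/∂x = (264.4 − 264.0) / (678213 − 677858) = +0.001127
∂h/∂y = (263.7 − 264.0) / (3078766 − 3079076) = +0.0009677
h(678578, 3079181) = 264.0 + (+0.001127)·(720) + (+0.0009677)·(105) = 264.0 +0.811 +0.102 = 264.913 m.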